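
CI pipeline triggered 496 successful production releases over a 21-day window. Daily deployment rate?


Formula: deployments per day = releases / days
= 496 / 21
= 23.619 deploys/day
(equivalently, 165.33 deploys/week)

23.619 deploys/day


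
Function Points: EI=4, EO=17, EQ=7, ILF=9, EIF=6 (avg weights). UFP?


UFP = EI*4 + EO*5 + EQ*4 + ILF*10 + EIF*7
UFP = 4*4 + 17*5 + 7*4 + 9*10 + 6*7
UFP = 16 + 85 + 28 + 90 + 42
UFP = 261

261


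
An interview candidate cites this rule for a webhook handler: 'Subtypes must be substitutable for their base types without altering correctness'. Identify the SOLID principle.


This describes the Liskov Substitution Principle (LSP)

Liskov Substitution Principle (LSP)


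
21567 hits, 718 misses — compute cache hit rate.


Formula: hit rate = hits / (hits + misses) * 100
hit rate = 21567 / (21567 + 718) * 100
hit rate = 21567 / 22285 * 100
hit rate = 96.78%

96.78%


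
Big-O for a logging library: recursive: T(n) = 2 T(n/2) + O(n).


Reasoning: master theorem case 2 (merge-sort recurrence)
Complexity: O(n log n)

O(n log n)


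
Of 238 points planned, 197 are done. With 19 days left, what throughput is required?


Formula: Required rate = Remaining points / Days left
Remaining = 238 - 197 = 41 points
Required rate = 41 / 19 = 2.16 points/day

2.16 points/day


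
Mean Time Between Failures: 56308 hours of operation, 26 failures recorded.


Formula: MTBF = Total operating time / Number of failures
MTBF = 56308 / 26
MTBF = 2165.69 hours

2165.69 hours


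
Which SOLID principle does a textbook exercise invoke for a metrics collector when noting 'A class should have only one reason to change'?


This describes the Single Responsibility Principle (SRP)

Single Responsibility Principle (SRP)


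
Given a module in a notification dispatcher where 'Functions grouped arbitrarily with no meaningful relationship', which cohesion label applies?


Reasoning: Worst: random grouping
Type: Coincidental cohesion

Coincidental cohesion


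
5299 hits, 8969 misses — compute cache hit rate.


Formula: hit rate = hits / (hits + misses) * 100
hit rate = 5299 / (5299 + 8969) * 100
hit rate = 5299 / 14268 * 100
hit rate = 37.14%

37.14%


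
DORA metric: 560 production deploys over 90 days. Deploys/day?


Formula: deployments per day = releases / days
= 560 / 90
= 6.222 deploys/day
(equivalently, 43.56 deploys/week)

6.222 deploys/day


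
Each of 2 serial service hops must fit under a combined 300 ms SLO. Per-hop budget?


Formula: per_stage = total_budget / stages
per_stage = 300 / 2
per_stage = 150.0 ms

150.0 ms


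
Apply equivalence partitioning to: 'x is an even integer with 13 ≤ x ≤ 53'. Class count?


Constraint: even integers in [13, 53]
Class 1: x < 13 — out-of-range invalid
Class 2: x in [13,53] but odd — wrong type invalid
Class 3: x in [13,53] and even — valid
Class 4: x > 53 — out-of-range invalid
Total equivalence classes: 4

4 equivalence classes


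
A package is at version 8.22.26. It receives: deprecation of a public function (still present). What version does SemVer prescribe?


Current: 8.22.26
Change category: 'deprecation of a public function (still present)' → minor bump
SemVer rule: minor bump → increment MINOR, reset PATCH to 0 (MAJOR unchanged)
New: 8.23.0

8.23.0


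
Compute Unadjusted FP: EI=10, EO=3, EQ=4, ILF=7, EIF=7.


UFP = EI*4 + EO*5 + EQ*4 + ILF*10 + EIF*7
UFP = 10*4 + 3*5 + 4*4 + 7*10 + 7*7
UFP = 40 + 15 + 16 + 70 + 49
UFP = 190

190


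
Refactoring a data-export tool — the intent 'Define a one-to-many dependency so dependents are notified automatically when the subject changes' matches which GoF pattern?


This matches the Observer pattern

Observer


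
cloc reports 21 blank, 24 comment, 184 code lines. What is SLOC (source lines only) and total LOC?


Total LOC = blank + comment + code
Total LOC = 21 + 24 + 184 = 229
SLOC (source only) = code = 184

Total LOC: 229, SLOC: 184


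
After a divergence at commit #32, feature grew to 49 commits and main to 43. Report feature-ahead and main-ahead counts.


Common ancestor: commit #32
feature commits after divergence: 49 - 32 = 17
main commits after divergence: 43 - 32 = 11
feature is 17 commits ahead of main
main is 11 commits ahead of feature

feature ahead: 17, main ahead: 11


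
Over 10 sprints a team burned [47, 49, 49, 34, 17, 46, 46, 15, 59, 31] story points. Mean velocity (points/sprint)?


Formula: Avg velocity = Total points / Number of sprints
Points: [47, 49, 49, 34, 17, 46, 46, 15, 59, 31]
Sum = 47 + 49 + 49 + 34 + 17 + 46 + 46 + 15 + 59 + 31 = 393
Avg velocity = 393 / 10 = 39.3 points/sprint

39.3 points/sprint


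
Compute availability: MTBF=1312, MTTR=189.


Availability = MTBF / (MTBF + MTTR)
Availability = 1312 / (1312 + 189)
Availability = 1312 / 1501
Availability = 87.4084%

87.4084%


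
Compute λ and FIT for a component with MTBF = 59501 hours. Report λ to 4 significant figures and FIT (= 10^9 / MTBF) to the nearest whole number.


Formula: λ = 1 / MTBF; FIT = λ × 1e9 = 1e9 / MTBF
λ = 1 / 59501 ≈ 1.681e-05 failures/hour
FIT = 1e9 / 59501 ≈ 16806 failures per 1e9 hours (nearest whole number)

λ = 1.681e-05 /h, FIT = 16806


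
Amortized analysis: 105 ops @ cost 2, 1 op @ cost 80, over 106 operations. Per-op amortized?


Formula: Amortized cost = Total cost / Operations
Total cost = (105 * 2) + (1 * 80)
Total cost = 210 + 80 = 290
Amortized = 290 / 106 = 2.7358

2.7358


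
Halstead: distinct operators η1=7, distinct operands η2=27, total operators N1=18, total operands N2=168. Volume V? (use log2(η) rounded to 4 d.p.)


Formula: V = N * log2(η), where N = N1 + N2 and η = η1 + η2
η = 7 + 27 = 34
N = 18 + 168 = 186
log2(34) ≈ 5.0875
V = 186 * 5.0875 = 946.28

946.28


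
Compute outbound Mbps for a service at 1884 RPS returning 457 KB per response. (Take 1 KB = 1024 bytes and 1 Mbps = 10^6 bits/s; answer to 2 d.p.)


Formula: Mbps = payload_bytes * RPS * 8 / 1e6
Payload per request = 457 KB = 457 * 1024 = 467968 bytes
Total bytes/sec = 467968 * 1884 = 881651712
Total bits/sec = 881651712 * 8 = 7053213696
Mbps = 7053213696 / 1e6 = 7053.21

7053.21 Mbps


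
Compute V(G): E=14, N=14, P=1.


Formula: V(G) = E - N + 2P
V(G) = 14 - 14 + 2*1
V(G) = 0 + 2
V(G) = 2

2


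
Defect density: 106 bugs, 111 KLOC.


Defect density = defects / KLOC
Defect density = 106 / 111
Defect density = 0.955 defects/KLOC

0.955 defects/KLOC


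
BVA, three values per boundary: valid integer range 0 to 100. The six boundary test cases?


Range: [0, 100]
Boundaries: just below min, min, min+1, max-1, max, just above max
Values: [-1, 0, 1, 99, 100, 101]

[-1, 0, 1, 99, 100, 101]


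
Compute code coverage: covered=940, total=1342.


Coverage = covered / total * 100
Coverage = 940 / 1342 * 100
Coverage = 70.04%

70.04%


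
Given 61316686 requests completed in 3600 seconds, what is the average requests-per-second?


Formula: throughput = requests / seconds
throughput = 61316686 / 3600
throughput = 17032.41 requests/second

17032.41 requests/second


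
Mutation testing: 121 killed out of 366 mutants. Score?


Mutation score = killed / total * 100
Mutation score = 121 / 366 * 100
Mutation score = 33.06%

33.06%


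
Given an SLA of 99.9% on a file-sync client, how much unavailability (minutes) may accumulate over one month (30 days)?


Formula: allowed downtime = period * (100 - SLA) / 100
Period (month (30 days)) = 43200 minutes
Unavailability fraction = (100 - 99.9) / 100
Allowed downtime = 43200 * (100 - 99.9) / 100
Allowed downtime = 43.2 minutes

43.2 minutes


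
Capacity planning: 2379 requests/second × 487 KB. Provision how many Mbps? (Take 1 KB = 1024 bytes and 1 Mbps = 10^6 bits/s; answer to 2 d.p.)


Formula: Mbps = payload_bytes * RPS * 8 / 1e6
Payload per request = 487 KB = 487 * 1024 = 498688 bytes
Total bytes/sec = 498688 * 2379 = 1186378752
Total bits/sec = 1186378752 * 8 = 9491030016
Mbps = 9491030016 / 1e6 = 9491.03

9491.03 Mbps


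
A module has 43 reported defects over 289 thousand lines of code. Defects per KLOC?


Defect density = defects / KLOC
Defect density = 43 / 289
Defect density = 0.149 defects/KLOC

0.149 defects/KLOC


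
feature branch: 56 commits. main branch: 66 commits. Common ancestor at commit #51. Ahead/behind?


Common ancestor: commit #51
feature commits after divergence: 56 - 51 = 5
main commits after divergence: 66 - 51 = 15
feature is 5 commits ahead of main
main is 15 commits ahead of feature

feature ahead: 5, main ahead: 15


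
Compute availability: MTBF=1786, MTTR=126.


Availability = MTBF / (MTBF + MTTR)
Availability = 1786 / (1786 + 126)
Availability = 1786 / 1912
Availability = 93.41%

93.41%


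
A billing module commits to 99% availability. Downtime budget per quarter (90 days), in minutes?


Formula: allowed downtime = period * (100 - SLA) / 100
Period (quarter (90 days)) = 129600 minutes
Unavailability fraction = (100 - 99.0) / 100
Allowed downtime = 129600 * (100 - 99.0) / 100
Allowed downtime = 1296.0 minutes

1296.0 minutes


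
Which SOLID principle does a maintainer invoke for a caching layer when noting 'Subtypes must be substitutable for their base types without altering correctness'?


This describes the Liskov Substitution Principle (LSP)

Liskov Substitution Principle (LSP)


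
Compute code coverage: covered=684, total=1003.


Coverage = covered / total * 100
Coverage = 684 / 1003 * 100
Coverage = 68.2%

68.2%


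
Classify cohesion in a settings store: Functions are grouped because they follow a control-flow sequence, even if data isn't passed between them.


Reasoning: Grouped by order of execution within a routine, not by data flow
Type: Procedural cohesion

Procedural cohesion


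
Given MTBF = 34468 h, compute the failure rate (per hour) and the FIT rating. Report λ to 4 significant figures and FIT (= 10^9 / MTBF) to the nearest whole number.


Formula: λ = 1 / MTBF; FIT = λ × 1e9 = 1e9 / MTBF
λ = 1 / 34468 ≈ 2.901e-05 failures/hour
FIT = 1e9 / 34468 ≈ 29012 failures per 1e9 hours (nearest whole number)

λ = 2.901e-05 /h, FIT = 29012


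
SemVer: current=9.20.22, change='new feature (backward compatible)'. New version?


Current: 9.20.22
Change category: 'new feature (backward compatible)' → minor bump
SemVer rule: minor bump → increment MINOR, reset PATCH to 0 (MAJOR unchanged)
New: 9.21.0

9.21.0


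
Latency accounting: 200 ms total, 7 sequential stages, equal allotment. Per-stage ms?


Formula: per_stage = total_budget / stages
per_stage = 200 / 7
per_stage = 28.57 ms

28.57 ms


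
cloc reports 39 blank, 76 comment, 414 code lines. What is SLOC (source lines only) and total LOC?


Total LOC = blank + comment + code
Total LOC = 39 + 76 + 414 = 529
SLOC (source only) = code = 414

Total LOC: 529, SLOC: 414


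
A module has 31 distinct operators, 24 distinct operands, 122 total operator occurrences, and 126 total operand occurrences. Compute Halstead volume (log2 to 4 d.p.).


Formula: V = N * log2(η), where N = N1 + N2 and η = η1 + η2
η = 31 + 24 = 55
N = 122 + 126 = 248
log2(55) ≈ 5.7814
V = 248 * 5.7814 = 1433.79

1433.79


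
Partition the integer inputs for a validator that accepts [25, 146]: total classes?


Valid range: [25, 146]
Class 1: x < 25 — invalid
Class 2: 25 ≤ x ≤ 146 — valid
Class 3: x > 146 — invalid
Total equivalence classes: 3

3 equivalence classes


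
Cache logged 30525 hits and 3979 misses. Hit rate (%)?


Formula: hit rate = hits / (hits + misses) * 100
hit rate = 30525 / (30525 + 3979) * 100
hit rate = 30525 / 34504 * 100
hit rate = 88.47%

88.47%


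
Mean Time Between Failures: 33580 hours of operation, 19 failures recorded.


Formula: MTBF = Total operating time / Number of failures
MTBF = 33580 / 19
MTBF = 1767.37 hours

1767.37 hours


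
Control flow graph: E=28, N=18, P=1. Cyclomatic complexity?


Formula: V(G) = E - N + 2P
V(G) = 28 - 18 + 2*1
V(G) = 10 + 2
V(G) = 12

12


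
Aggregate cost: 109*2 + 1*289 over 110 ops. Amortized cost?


Formula: Amortized cost = Total cost / Operations
Total cost = (109 * 2) + (1 * 289)
Total cost = 218 + 289 = 507
Amortized = 507 / 110 = 4.6091

4.6091


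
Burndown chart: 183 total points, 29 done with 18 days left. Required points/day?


Formula: Required rate = Remaining points / Days left
Remaining = 183 - 29 = 154 points
Required rate = 154 / 18 = 8.56 points/day

8.56 points/day


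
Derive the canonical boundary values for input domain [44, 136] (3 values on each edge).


Range: [44, 136]
Boundaries: just below min, min, min+1, max-1, max, just above max
Values: [43, 44, 45, 135, 136, 137]

[43, 44, 45, 135, 136, 137]


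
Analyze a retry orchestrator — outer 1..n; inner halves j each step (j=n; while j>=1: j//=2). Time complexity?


Reasoning: n times log n
Complexity: O(n log n)

O(n log n)


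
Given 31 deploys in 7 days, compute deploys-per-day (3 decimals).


Formula: deployments per day = releases / days
= 31 / 7
= 4.429 deploys/day
(equivalently, 31.0 deploys/week)

4.429 deploys/day


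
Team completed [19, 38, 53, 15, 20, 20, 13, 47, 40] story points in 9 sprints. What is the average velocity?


Formula: Avg velocity = Total points / Number of sprints
Points: [19, 38, 53, 15, 20, 20, 13, 47, 40]
Sum = 19 + 38 + 53 + 15 + 20 + 20 + 13 + 47 + 40 = 265
Avg velocity = 265 / 9 = 29.44 points/sprint

29.44 points/sprint


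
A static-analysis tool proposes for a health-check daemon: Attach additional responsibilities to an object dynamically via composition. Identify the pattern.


This matches the Decorator pattern

Decorator


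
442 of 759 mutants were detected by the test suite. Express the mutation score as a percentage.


Mutation score = killed / total * 100
Mutation score = 442 / 759 * 100
Mutation score = 58.23%

58.23%


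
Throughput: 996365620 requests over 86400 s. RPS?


Formula: throughput = requests / seconds
throughput = 996365620 / 86400
throughput = 11532.01 requests/second

11532.01 requests/second


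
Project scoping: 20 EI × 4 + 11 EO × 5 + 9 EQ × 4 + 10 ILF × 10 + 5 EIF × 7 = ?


UFP = EI*4 + EO*5 + EQ*4 + ILF*10 + EIF*7
UFP = 20*4 + 11*5 + 9*4 + 10*10 + 5*7
UFP = 80 + 55 + 36 + 100 + 35
UFP = 306

306


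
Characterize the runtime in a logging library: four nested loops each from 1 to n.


Reasoning: four levels of nesting
Complexity: O(n^4)

O(n^4)


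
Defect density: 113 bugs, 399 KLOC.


Defect density = defects / KLOC
Defect density = 113 / 399
Defect density = 0.283 defects/KLOC

0.283 defects/KLOC


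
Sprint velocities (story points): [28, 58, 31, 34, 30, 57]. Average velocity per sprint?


Formula: Avg velocity = Total points / Number of sprints
Points: [28, 58, 31, 34, 30, 57]
Sum = 28 + 58 + 31 + 34 + 30 + 57 = 238
Avg velocity = 238 / 6 = 39.67 points/sprint

39.67 points/sprint


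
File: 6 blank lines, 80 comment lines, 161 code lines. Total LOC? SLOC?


Total LOC = blank + comment + code
Total LOC = 6 + 80 + 161 = 247
SLOC (source only) = code = 161

Total LOC: 247, SLOC: 161


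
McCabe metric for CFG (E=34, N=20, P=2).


Formula: V(G) = E - N + 2P
V(G) = 34 - 20 + 2*2
V(G) = 14 + 4
V(G) = 18

18


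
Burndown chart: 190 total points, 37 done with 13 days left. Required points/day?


Formula: Required rate = Remaining points / Days left
Remaining = 190 - 37 = 153 points
Required rate = 153 / 13 = 11.77 points/day

11.77 points/day


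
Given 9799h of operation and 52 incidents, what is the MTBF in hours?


Formula: MTBF = Total operating time / Number of failures
MTBF = 9799 / 52
MTBF = 188.44 hours

188.44 hours


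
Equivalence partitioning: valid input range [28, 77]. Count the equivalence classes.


Valid range: [28, 77]
Class 1: x < 28 — invalid
Class 2: 28 ≤ x ≤ 77 — valid
Class 3: x > 77 — invalid
Total equivalence classes: 3

3 equivalence classes


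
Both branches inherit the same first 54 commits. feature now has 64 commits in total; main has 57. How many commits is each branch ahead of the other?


Common ancestor: commit #54
feature commits after divergence: 64 - 54 = 10
main commits after divergence: 57 - 54 = 3
feature is 10 commits ahead of main
main is 3 commits ahead of feature

feature ahead: 10, main ahead: 3


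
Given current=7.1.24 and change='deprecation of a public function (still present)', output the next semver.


Current: 7.1.24
Change category: 'deprecation of a public function (still present)' → minor bump
SemVer rule: minor bump → increment MINOR, reset PATCH to 0 (MAJOR unchanged)
New: 7.2.0

7.2.0


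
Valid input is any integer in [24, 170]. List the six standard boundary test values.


Range: [24, 170]
Boundaries: just below min, min, min+1, max-1, max, just above max
Values: [23, 24, 25, 169, 170, 171]

[23, 24, 25, 169, 170, 171]


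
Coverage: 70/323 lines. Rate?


Coverage = covered / total * 100
Coverage = 70 / 323 * 100
Coverage = 21.67%

21.67%


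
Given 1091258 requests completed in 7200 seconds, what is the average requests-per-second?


Formula: throughput = requests / seconds
throughput = 1091258 / 7200
throughput = 151.56 requests/second

151.56 requests/second


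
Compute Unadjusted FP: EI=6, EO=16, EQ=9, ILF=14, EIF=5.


UFP = EI*4 + EO*5 + EQ*4 + ILF*10 + EIF*7
UFP = 6*4 + 16*5 + 9*4 + 14*10 + 5*7
UFP = 24 + 80 + 36 + 140 + 35
UFP = 315

315


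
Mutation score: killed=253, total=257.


Mutation score = killed / total * 100
Mutation score = 253 / 257 * 100
Mutation score = 98.44%

98.44%


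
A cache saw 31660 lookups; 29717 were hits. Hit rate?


Formula: hit rate = hits / (hits + misses) * 100
hit rate = 29717 / (29717 + 1943) * 100
hit rate = 29717 / 31660 * 100
hit rate = 93.86%

93.86%


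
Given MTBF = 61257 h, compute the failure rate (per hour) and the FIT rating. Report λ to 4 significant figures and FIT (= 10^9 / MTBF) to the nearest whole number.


Formula: λ = 1 / MTBF; FIT = λ × 1e9 = 1e9 / MTBF
λ = 1 / 61257 ≈ 1.632e-05 failures/hour
FIT = 1e9 / 61257 ≈ 16325 failures per 1e9 hours (nearest whole number)

λ = 1.632e-05 /h, FIT = 16325


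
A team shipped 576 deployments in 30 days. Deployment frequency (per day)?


Formula: deployments per day = releases / days
= 576 / 30
= 19.2 deploys/day
(equivalently, 134.4 deploys/week)

19.2 deploys/day


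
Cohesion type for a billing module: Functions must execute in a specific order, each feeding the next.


Reasoning: Output of one is input to next
Type: Sequential cohesion

Sequential cohesion


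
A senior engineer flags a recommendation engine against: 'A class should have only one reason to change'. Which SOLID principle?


This describes the Single Responsibility Principle (SRP)

Single Responsibility Principle (SRP)


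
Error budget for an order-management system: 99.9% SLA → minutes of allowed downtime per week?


Formula: allowed downtime = period * (100 - SLA) / 100
Period (week) = 10080 minutes
Unavailability fraction = (100 - 99.9) / 100
Allowed downtime = 10080 * (100 - 99.9) / 100
Allowed downtime = 10.08 minutes

10.08 minutes


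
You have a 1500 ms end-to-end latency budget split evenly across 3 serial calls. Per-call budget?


Formula: per_stage = total_budget / stages
per_stage = 1500 / 3
per_stage = 500.0 ms

500.0 ms


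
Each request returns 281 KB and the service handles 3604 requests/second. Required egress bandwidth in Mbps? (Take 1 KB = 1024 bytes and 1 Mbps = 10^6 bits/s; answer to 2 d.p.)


Formula: Mbps = payload_bytes * RPS * 8 / 1e6
Payload per request = 281 KB = 281 * 1024 = 287744 bytes
Total bytes/sec = 287744 * 3604 = 1037029376
Total bits/sec = 1037029376 * 8 = 8296235008
Mbps = 8296235008 / 1e6 = 8296.24

8296.24 Mbps


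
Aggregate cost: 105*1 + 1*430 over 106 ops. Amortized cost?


Formula: Amortized cost = Total cost / Operations
Total cost = (105 * 1) + (1 * 430)
Total cost = 105 + 430 = 535
Amortized = 535 / 106 = 5.0472

5.0472


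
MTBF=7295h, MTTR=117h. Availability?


Availability = MTBF / (MTBF + MTTR)
Availability = 7295 / (7295 + 117)
Availability = 7295 / 7412
Availability = 98.4215%

98.4215%


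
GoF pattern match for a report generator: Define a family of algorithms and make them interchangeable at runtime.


This matches the Strategy pattern

Strategy


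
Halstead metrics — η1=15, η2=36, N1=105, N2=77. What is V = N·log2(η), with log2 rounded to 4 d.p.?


Formula: V = N * log2(η), where N = N1 + N2 and η = η1 + η2
η = 15 + 36 = 51
N = 105 + 77 = 182
log2(51) ≈ 5.6724
V = 182 * 5.6724 = 1032.38

1032.38


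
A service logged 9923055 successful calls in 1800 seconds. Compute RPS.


Formula: throughput = requests / seconds
throughput = 9923055 / 1800
throughput = 5512.81 requests/second

5512.81 requests/second


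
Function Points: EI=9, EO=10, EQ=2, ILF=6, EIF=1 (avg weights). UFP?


UFP = EI*4 + EO*5 + EQ*4 + ILF*10 + EIF*7
UFP = 9*4 + 10*5 + 2*4 + 6*10 + 1*7
UFP = 36 + 50 + 8 + 60 + 7
UFP = 161

161


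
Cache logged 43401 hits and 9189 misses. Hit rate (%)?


Formula: hit rate = hits / (hits + misses) * 100
hit rate = 43401 / (43401 + 9189) * 100
hit rate = 43401 / 52590 * 100
hit rate = 82.53%

82.53%


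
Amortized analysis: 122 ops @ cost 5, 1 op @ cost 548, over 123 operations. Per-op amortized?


Formula: Amortized cost = Total cost / Operations
Total cost = (122 * 5) + (1 * 548)
Total cost = 610 + 548 = 1158
Amortized = 1158 / 123 = 9.4146

9.4146


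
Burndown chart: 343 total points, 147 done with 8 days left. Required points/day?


Formula: Required rate = Remaining points / Days left
Remaining = 343 - 147 = 196 points
Required rate = 196 / 8 = 24.5 points/day

24.5 points/day


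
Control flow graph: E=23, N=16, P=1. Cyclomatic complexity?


Formula: V(G) = E - N + 2P
V(G) = 23 - 16 + 2*1
V(G) = 7 + 2
V(G) = 9

9


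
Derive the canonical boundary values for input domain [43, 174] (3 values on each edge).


Range: [43, 174]
Boundaries: just below min, min, min+1, max-1, max, just above max
Values: [42, 43, 44, 173, 174, 175]

[42, 43, 44, 173, 174, 175]


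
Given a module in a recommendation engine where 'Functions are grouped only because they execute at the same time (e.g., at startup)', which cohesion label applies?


Reasoning: Related by timing only
Type: Temporal cohesion

Temporal cohesion


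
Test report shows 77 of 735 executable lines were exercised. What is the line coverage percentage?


Coverage = covered / total * 100
Coverage = 77 / 735 * 100
Coverage = 10.48%

10.48%


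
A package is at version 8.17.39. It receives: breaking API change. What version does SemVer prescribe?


Current: 8.17.39
Change category: 'breaking API change' → major bump
SemVer rule: major bump → increment MAJOR, reset MINOR and PATCH to 0
New: 9.0.0

9.0.0


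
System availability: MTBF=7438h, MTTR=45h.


Availability = MTBF / (MTBF + MTTR)
Availability = 7438 / (7438 + 45)
Availability = 7438 / 7483
Availability = 99.3986%

99.3986%


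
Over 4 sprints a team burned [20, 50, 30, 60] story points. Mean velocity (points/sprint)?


Formula: Avg velocity = Total points / Number of sprints
Points: [20, 50, 30, 60]
Sum = 20 + 50 + 30 + 60 = 160
Avg velocity = 160 / 4 = 40.0 points/sprint

40.0 points/sprint


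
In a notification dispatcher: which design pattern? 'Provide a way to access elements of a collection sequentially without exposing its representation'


This matches the Iterator pattern

Iterator


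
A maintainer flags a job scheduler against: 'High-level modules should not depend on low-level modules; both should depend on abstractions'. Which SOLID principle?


This describes the Dependency Inversion Principle (DIP)

Dependency Inversion Principle (DIP)


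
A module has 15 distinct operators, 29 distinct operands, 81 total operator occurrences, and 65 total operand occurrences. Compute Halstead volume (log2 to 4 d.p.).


Formula: V = N * log2(η), where N = N1 + N2 and η = η1 + η2
η = 15 + 29 = 44
N = 81 + 65 = 146
log2(44) ≈ 5.4594
V = 146 * 5.4594 = 797.07

797.07


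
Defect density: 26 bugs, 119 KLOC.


Defect density = defects / KLOC
Defect density = 26 / 119
Defect density = 0.218 defects/KLOC

0.218 defects/KLOC


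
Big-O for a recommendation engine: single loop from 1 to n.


Reasoning: one pass through n items
Complexity: O(n)

O(n)


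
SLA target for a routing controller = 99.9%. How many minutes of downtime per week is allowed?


Formula: allowed downtime = period * (100 - SLA) / 100
Period (week) = 10080 minutes
Unavailability fraction = (100 - 99.9) / 100
Allowed downtime = 10080 * (100 - 99.9) / 100
Allowed downtime = 10.08 minutes

10.08 minutes


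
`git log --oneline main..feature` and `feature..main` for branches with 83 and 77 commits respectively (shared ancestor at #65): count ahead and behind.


Common ancestor: commit #65
feature commits after divergence: 83 - 65 = 18
main commits after divergence: 77 - 65 = 12
feature is 18 commits ahead of main
main is 12 commits ahead of feature

feature ahead: 18, main ahead: 12


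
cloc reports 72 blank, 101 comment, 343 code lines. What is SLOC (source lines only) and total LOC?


Total LOC = blank + comment + code
Total LOC = 72 + 101 + 343 = 516
SLOC (source only) = code = 343

Total LOC: 516, SLOC: 343


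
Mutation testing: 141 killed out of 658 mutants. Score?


Mutation score = killed / total * 100
Mutation score = 141 / 658 * 100
Mutation score = 21.43%

21.43%


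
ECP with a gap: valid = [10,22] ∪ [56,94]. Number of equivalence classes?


Valid ranges: [10,22] and [56,94]
Class 1: x < 10 — invalid
Class 2: 10 ≤ x ≤ 22 — valid
Class 3: 22 < x < 56 — invalid (gap between ranges)
Class 4: 56 ≤ x ≤ 94 — valid
Class 5: x > 94 — invalid
Total equivalence classes: 5

5 equivalence classes


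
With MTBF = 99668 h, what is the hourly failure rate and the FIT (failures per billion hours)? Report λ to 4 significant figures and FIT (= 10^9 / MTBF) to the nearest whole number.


Formula: λ = 1 / MTBF; FIT = λ × 1e9 = 1e9 / MTBF
λ = 1 / 99668 ≈ 1.003e-05 failures/hour
FIT = 1e9 / 99668 ≈ 10033 failures per 1e9 hours (nearest whole number)

λ = 1.003e-05 /h, FIT = 10033


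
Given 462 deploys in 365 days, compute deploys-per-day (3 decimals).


Formula: deployments per day = releases / days
= 462 / 365
= 1.266 deploys/day
(equivalently, 8.86 deploys/week)

1.266 deploys/day


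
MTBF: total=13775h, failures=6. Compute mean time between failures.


Formula: MTBF = Total operating time / Number of failures
MTBF = 13775 / 6
MTBF = 2295.83 hours

2295.83 hours


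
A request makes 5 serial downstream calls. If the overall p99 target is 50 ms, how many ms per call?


Formula: per_stage = total_budget / stages
per_stage = 50 / 5
per_stage = 10.0 ms

10.0 ms


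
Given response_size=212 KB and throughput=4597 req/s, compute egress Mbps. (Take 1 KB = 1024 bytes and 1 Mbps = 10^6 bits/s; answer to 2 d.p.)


Formula: Mbps = payload_bytes * RPS * 8 / 1e6
Payload per request = 212 KB = 212 * 1024 = 217088 bytes
Total bytes/sec = 217088 * 4597 = 997953536
Total bits/sec = 997953536 * 8 = 7983628288
Mbps = 7983628288 / 1e6 = 7983.63

7983.63 Mbps


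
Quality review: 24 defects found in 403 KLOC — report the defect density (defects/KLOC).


Defect density = defects / KLOC
Defect density = 24 / 403
Defect density = 0.06 defects/KLOC

0.06 defects/KLOC


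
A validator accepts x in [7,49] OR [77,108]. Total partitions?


Valid ranges: [7,49] and [77,108]
Class 1: x < 7 — invalid
Class 2: 7 ≤ x ≤ 49 — valid
Class 3: 49 < x < 77 — invalid (gap between ranges)
Class 4: 77 ≤ x ≤ 108 — valid
Class 5: x > 108 — invalid
Total equivalence classes: 5

5 equivalence classes


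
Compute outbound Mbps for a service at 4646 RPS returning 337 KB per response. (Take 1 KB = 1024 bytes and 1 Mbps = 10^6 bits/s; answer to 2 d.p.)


Formula: Mbps = payload_bytes * RPS * 8 / 1e6
Payload per request = 337 KB = 337 * 1024 = 345088 bytes
Total bytes/sec = 345088 * 4646 = 1603278848
Total bits/sec = 1603278848 * 8 = 12826230784
Mbps = 12826230784 / 1e6 = 12826.23

12826.23 Mbps


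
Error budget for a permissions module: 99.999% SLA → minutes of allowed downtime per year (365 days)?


Formula: allowed downtime = period * (100 - SLA) / 100
Period (year (365 days)) = 525600 minutes
Unavailability fraction = (100 - 99.999) / 100
Allowed downtime = 525600 * (100 - 99.999) / 100
Allowed downtime = 5.256 minutes

5.256 minutes


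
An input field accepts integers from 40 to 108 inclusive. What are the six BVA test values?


Range: [40, 108]
Boundaries: just below min, min, min+1, max-1, max, just above max
Values: [39, 40, 41, 107, 108, 109]

[39, 40, 41, 107, 108, 109]


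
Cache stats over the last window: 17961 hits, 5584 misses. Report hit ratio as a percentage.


Formula: hit rate = hits / (hits + misses) * 100
hit rate = 17961 / (17961 + 5584) * 100
hit rate = 17961 / 23545 * 100
hit rate = 76.28%

76.28%


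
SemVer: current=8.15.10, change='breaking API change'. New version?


Current: 8.15.10
Change category: 'breaking API change' → major bump
SemVer rule: major bump → increment MAJOR, reset MINOR and PATCH to 0
New: 9.0.0

9.0.0


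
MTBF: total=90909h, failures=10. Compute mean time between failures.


Formula: MTBF = Total operating time / Number of failures
MTBF = 90909 / 10
MTBF = 9090.9 hours

9090.9 hours


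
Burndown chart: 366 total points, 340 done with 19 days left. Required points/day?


Formula: Required rate = Remaining points / Days left
Remaining = 366 - 340 = 26 points
Required rate = 26 / 19 = 1.37 points/day

1.37 points/day


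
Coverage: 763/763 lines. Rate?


Coverage = covered / total * 100
Coverage = 763 / 763 * 100
Coverage = 100.0%

100.0%


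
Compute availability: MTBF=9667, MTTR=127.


Availability = MTBF / (MTBF + MTTR)
Availability = 9667 / (9667 + 127)
Availability = 9667 / 9794
Availability = 98.7033%

98.7033%


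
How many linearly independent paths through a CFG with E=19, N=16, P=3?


Formula: V(G) = E - N + 2P
V(G) = 19 - 16 + 2*3
V(G) = 3 + 6
V(G) = 9

9


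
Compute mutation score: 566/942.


Mutation score = killed / total * 100
Mutation score = 566 / 942 * 100
Mutation score = 60.08%

60.08%


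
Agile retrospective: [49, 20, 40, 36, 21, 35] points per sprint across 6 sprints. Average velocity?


Formula: Avg velocity = Total points / Number of sprints
Points: [49, 20, 40, 36, 21, 35]
Sum = 49 + 20 + 40 + 36 + 21 + 35 = 201
Avg velocity = 201 / 6 = 33.5 points/sprint

33.5 points/sprint


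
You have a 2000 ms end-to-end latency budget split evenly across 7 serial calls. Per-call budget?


Formula: per_stage = total_budget / stages
per_stage = 2000 / 7
per_stage = 285.71 ms

285.71 ms


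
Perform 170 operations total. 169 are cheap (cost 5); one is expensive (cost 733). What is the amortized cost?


Formula: Amortized cost = Total cost / Operations
Total cost = (169 * 5) + (1 * 733)
Total cost = 845 + 733 = 1578
Amortized = 1578 / 170 = 9.2824

9.2824


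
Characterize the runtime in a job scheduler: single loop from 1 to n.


Reasoning: one pass through n items
Complexity: O(n)

O(n)


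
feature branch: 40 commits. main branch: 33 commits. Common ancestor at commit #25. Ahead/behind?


Common ancestor: commit #25
feature commits after divergence: 40 - 25 = 15
main commits after divergence: 33 - 25 = 8
feature is 15 commits ahead of main
main is 8 commits ahead of feature

feature ahead: 15, main ahead: 8


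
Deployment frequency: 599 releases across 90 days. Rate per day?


Formula: deployments per day = releases / days
= 599 / 90
= 6.656 deploys/day
(equivalently, 46.59 deploys/week)

6.656 deploys/day


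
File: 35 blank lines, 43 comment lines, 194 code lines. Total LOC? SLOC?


Total LOC = blank + comment + code
Total LOC = 35 + 43 + 194 = 272
SLOC (source only) = code = 194

Total LOC: 272, SLOC: 194


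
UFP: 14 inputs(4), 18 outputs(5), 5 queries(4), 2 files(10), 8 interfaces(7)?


UFP = EI*4 + EO*5 + EQ*4 + ILF*10 + EIF*7
UFP = 14*4 + 18*5 + 5*4 + 2*10 + 8*7
UFP = 56 + 90 + 20 + 20 + 56
UFP = 242

242


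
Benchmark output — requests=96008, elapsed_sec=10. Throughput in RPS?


Formula: throughput = requests / seconds
throughput = 96008 / 10
throughput = 9600.8 requests/second

9600.8 requests/second


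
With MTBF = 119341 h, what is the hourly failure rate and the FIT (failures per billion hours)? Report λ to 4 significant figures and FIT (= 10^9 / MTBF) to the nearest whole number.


Formula: λ = 1 / MTBF; FIT = λ × 1e9 = 1e9 / MTBF
λ = 1 / 119341 ≈ 8.379e-06 failures/hour
FIT = 1e9 / 119341 ≈ 8379 failures per 1e9 hours (nearest whole number)

λ = 8.379e-06 /h, FIT = 8379


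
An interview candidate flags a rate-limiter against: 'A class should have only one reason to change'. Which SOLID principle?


This describes the Single Responsibility Principle (SRP)

Single Responsibility Principle (SRP)


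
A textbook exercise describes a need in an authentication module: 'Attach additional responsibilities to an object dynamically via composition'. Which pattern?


This matches the Decorator pattern

Decorator


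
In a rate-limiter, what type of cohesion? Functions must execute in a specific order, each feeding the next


Reasoning: Output of one is input to next
Type: Sequential cohesion

Sequential cohesion


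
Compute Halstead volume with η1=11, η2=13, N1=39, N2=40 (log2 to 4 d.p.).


Formula: V = N * log2(η), where N = N1 + N2 and η = η1 + η2
η = 11 + 13 = 24
N = 39 + 40 = 79
log2(24) ≈ 4.5850
V = 79 * 4.5850 = 362.22

362.22


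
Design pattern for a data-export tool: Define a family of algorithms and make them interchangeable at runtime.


This matches the Strategy pattern

Strategy


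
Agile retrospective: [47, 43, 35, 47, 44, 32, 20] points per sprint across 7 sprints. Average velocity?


Formula: Avg velocity = Total points / Number of sprints
Points: [47, 43, 35, 47, 44, 32, 20]
Sum = 47 + 43 + 35 + 47 + 44 + 32 + 20 = 268
Avg velocity = 268 / 7 = 38.29 points/sprint

38.29 points/sprint


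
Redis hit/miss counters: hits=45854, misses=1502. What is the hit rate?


Formula: hit rate = hits / (hits + misses) * 100
hit rate = 45854 / (45854 + 1502) * 100
hit rate = 45854 / 47356 * 100
hit rate = 96.83%

96.83%


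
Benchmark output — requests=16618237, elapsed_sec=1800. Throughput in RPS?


Formula: throughput = requests / seconds
throughput = 16618237 / 1800
throughput = 9232.35 requests/second

9232.35 requests/second


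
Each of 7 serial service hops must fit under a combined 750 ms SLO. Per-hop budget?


Formula: per_stage = total_budget / stages
per_stage = 750 / 7
per_stage = 107.14 ms

107.14 ms


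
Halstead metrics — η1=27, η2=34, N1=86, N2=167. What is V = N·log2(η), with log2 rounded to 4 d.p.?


Formula: V = N * log2(η), where N = N1 + N2 and η = η1 + η2
η = 27 + 34 = 61
N = 86 + 167 = 253
log2(61) ≈ 5.9307
V = 253 * 5.9307 = 1500.47

1500.47


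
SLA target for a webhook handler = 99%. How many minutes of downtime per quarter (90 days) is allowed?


Formula: allowed downtime = period * (100 - SLA) / 100
Period (quarter (90 days)) = 129600 minutes
Unavailability fraction = (100 - 99.0) / 100
Allowed downtime = 129600 * (100 - 99.0) / 100
Allowed downtime = 1296.0 minutes

1296.0 minutes


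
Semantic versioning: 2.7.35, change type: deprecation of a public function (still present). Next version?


Current: 2.7.35
Change category: 'deprecation of a public function (still present)' → minor bump
SemVer rule: minor bump → increment MINOR, reset PATCH to 0 (MAJOR unchanged)
New: 2.8.0

2.8.0


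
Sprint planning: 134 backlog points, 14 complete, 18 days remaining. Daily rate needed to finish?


Formula: Required rate = Remaining points / Days left
Remaining = 134 - 14 = 120 points
Required rate = 120 / 18 = 6.67 points/day

6.67 points/day


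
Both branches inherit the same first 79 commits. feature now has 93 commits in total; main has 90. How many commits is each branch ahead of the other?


Common ancestor: commit #79
feature commits after divergence: 93 - 79 = 14
main commits after divergence: 90 - 79 = 11
feature is 14 commits ahead of main
main is 11 commits ahead of feature

feature ahead: 14, main ahead: 11


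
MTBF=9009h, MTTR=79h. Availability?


Availability = MTBF / (MTBF + MTTR)
Availability = 9009 / (9009 + 79)
Availability = 9009 / 9088
Availability = 99.1307%

99.1307%


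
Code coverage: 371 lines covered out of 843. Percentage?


Coverage = covered / total * 100
Coverage = 371 / 843 * 100
Coverage = 44.01%

44.01%


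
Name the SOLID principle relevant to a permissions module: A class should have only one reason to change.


This describes the Single Responsibility Principle (SRP)

Single Responsibility Principle (SRP)


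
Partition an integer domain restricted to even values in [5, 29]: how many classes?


Constraint: even integers in [5, 29]
Class 1: x < 5 — out-of-range invalid
Class 2: x in [5,29] but odd — wrong type invalid
Class 3: x in [5,29] and even — valid
Class 4: x > 29 — out-of-range invalid
Total equivalence classes: 4

4 equivalence classes


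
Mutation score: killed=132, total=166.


Mutation score = killed / total * 100
Mutation score = 132 / 166 * 100
Mutation score = 79.52%

79.52%


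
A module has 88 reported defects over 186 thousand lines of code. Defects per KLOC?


Defect density = defects / KLOC
Defect density = 88 / 186
Defect density = 0.473 defects/KLOC

0.473 defects/KLOC


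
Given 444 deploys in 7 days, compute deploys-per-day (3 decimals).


Formula: deployments per day = releases / days
= 444 / 7
= 63.429 deploys/day
(equivalently, 444.0 deploys/week)

63.429 deploys/day


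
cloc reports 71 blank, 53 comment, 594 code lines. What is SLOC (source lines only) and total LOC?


Total LOC = blank + comment + code
Total LOC = 71 + 53 + 594 = 718
SLOC (source only) = code = 594

Total LOC: 718, SLOC: 594


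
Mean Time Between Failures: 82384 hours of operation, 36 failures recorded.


Formula: MTBF = Total operating time / Number of failures
MTBF = 82384 / 36
MTBF = 2288.44 hours

2288.44 hours


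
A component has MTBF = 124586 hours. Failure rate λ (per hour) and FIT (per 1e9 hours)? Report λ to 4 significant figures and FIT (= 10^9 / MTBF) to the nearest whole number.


Formula: λ = 1 / MTBF; FIT = λ × 1e9 = 1e9 / MTBF
λ = 1 / 124586 ≈ 8.027e-06 failures/hour
FIT = 1e9 / 124586 ≈ 8027 failures per 1e9 hours (nearest whole number)

λ = 8.027e-06 /h, FIT = 8027


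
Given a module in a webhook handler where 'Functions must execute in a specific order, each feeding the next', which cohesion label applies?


Reasoning: Output of one is input to next
Type: Sequential cohesion

Sequential cohesion


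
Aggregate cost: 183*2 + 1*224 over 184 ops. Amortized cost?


Formula: Amortized cost = Total cost / Operations
Total cost = (183 * 2) + (1 * 224)
Total cost = 366 + 224 = 590
Amortized = 590 / 184 = 3.2065

3.2065


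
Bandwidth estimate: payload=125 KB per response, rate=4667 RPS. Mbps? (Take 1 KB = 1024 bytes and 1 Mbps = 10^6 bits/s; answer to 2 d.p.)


Formula: Mbps = payload_bytes * RPS * 8 / 1e6
Payload per request = 125 KB = 125 * 1024 = 128000 bytes
Total bytes/sec = 128000 * 4667 = 597376000
Total bits/sec = 597376000 * 8 = 4779008000
Mbps = 4779008000 / 1e6 = 4779.01

4779.01 Mbps
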